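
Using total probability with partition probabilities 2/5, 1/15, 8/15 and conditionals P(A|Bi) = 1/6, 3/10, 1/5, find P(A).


P(A) = P(A|B1)P(B1) + P(A|B2)P(B2) + P(A|B3)P(B3)
= 1/6*2/5 + 3/10*1/15 + 1/5*8/15
= 1/15 + 1/50 + 8/75 = 29/150

29/150


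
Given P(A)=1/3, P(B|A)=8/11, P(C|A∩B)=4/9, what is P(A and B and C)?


P(A∩B∩C) = P(A) * P(B|A) * P(C|A∩B)
= 1/3 * 8/11 * 4/9
= 8/33 * 4/9 = 32/297

32/297


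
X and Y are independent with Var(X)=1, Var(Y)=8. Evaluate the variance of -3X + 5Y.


Independence => Cov(X,Y)=0
Var(-3X + 5Y) = (-3)^2*Var(X) + 5^2*Var(Y)
= 9*1 + 25*8 = 209

209


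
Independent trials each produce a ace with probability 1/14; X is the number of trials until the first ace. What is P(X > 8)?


P(X > 8) = P(first 8 trials all fail) = (1-p)^8 = (13/14)^8 = 815730721/1475789056

815730721/1475789056


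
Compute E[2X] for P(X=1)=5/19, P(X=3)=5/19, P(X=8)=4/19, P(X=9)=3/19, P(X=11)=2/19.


E[2X] = sum(g(x)*P(x))
= 2*5/19 + 6*5/19 + 16*4/19 + 18*3/19 + 22*2/19
= 202/19

202/19


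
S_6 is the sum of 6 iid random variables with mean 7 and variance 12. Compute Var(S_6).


By independence, Var(S_n) = n*Var(X_1) = 6*12 = 72

72


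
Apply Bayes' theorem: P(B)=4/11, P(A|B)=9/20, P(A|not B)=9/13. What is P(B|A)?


P(A) = P(A|B)P(B) + P(A|B')P(B') = 9/20*4/11 + 9/13*7/11 = 432/715
P(B|A) = P(A|B)P(B)/P(A) = (9/55)/(432/715) = 13/48

13/48


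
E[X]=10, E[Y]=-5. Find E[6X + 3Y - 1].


E[6X + 3Y - 1] = 6*E[X] + 3*E[Y] - 1
= (6)*(10) + (3)*(-5) + (-1)
= 60 - 15 - 1 = 44

44


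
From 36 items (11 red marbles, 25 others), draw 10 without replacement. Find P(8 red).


P(X=8) = C(11,8)*C(25,2) / C(36,10)
= 165*300 / 254186856
= 49500/254186856 = 125/641886

125/641886


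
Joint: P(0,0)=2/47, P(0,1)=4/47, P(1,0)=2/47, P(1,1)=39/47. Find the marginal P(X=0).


P(X=0) = P(0,0)+P(0,1) = 2/47 + 4/47 = 6/47

6/47


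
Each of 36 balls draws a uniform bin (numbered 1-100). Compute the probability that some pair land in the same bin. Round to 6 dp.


P(all different) = prod((100-i)/100 for i=0..35) = 0.000736
P(at least one match) = 1 - 0.000736 = 0.999264

0.999264


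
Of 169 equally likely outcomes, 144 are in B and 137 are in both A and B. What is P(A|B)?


P(A|B) = P(A∩B)/P(B) = (137/169)/(144/169) = 137/144

137/144


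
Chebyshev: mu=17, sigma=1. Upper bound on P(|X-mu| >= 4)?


k = 4/1 = 4
Chebyshev: P(|X-mu| >= k*sigma) <= 1/k^2 = 1/4^2 = 1/16

1/16


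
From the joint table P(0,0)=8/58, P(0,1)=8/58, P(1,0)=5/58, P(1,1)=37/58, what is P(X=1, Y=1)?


Read from table: P(X=1, Y=1) = 37/58

37/58


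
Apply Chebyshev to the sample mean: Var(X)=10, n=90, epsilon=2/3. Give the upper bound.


Var(Xbar) = Var(X)/n = 10/90
Chebyshev: P(|Xbar-mu| >= 2/3) <= Var(Xbar)/(2/3)^2 = (1/9)/(4/9) = 1/4

1/4


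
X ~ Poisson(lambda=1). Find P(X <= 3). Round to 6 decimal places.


P(X<=3) = e^(-1)*1^0/0! + e^(-1)*1^1/1! + e^(-1)*1^2/2! + e^(-1)*1^3/3!
≈ 0.3678794412 + 0.3678794412 + 0.1839397206 + 0.0613132402
= 0.9810118432
≈ 0.981012

0.981012


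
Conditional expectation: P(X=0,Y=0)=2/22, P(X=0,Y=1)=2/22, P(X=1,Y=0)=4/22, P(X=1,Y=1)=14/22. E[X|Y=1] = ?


P(Y=1) = 16/22
E[X|Y=1] = (0*2 + 1*14)/16 = 14/16 = 7/8

7/8


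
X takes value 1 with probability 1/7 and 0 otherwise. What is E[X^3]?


For Bernoulli: X in {0,1}
E[X^3] = 0^3*(1-1/7) + 1^3*1/7 = 1/7

1/7


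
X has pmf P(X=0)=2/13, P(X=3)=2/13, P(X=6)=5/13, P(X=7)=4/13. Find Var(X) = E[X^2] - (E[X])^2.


E[X] = 64/13, E[X^2] = 394/13
Var(X) = E[X^2] - (E[X])^2 = 394/13 - (64/13)^2 = 1026/169

1026/169


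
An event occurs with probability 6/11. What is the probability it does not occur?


P(A') = 1 - P(A) = 1 - 6/11 = 5/11

5/11


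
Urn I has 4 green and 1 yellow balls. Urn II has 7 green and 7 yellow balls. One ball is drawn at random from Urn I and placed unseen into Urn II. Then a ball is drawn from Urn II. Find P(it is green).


P(transfer green) = 4/5; P(transfer yellow) = 1/5
If green transferred: Urn II has 8 green of 15, so P(green|green moved) = 8/15
If yellow transferred: Urn II has 7 green of 15, so P(green|yellow moved) = 7/15
By total probability: P(green) = 4/5*8/15 + 1/5*7/15 = 13/25

13/25


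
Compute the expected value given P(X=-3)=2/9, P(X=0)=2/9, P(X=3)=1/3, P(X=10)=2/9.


E[X] = sum(x * P(x))
= -3*2/9 + 0*2/9 + 3*1/3 + 10*2/9
= 23/9

23/9


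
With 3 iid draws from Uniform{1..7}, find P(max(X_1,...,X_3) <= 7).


P(max <= 7) = P(all X_i <= 7) = (P(X_1 <= 7))^3
= (7/7)^3 = 1^3 = 1

1


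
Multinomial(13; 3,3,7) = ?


13! = 6227020800
Denominator: 3!=6 * 3!=6 * 7!=5040
Coefficient = 6227020800 / 181440 = 34320

34320


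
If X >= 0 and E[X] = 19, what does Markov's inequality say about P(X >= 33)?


Markov: P(X >= a) <= E[X]/a
P(X >= 33) <= 19/33

19/33


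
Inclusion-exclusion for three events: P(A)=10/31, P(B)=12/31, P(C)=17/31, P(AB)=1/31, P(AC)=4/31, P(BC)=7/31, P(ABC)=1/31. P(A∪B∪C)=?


P(A∪B∪C) = P(A)+P(B)+P(C) - P(AB)-P(AC)-P(BC) + P(ABC)
= 10/31+12/31+17/31 - 1/31-4/31-7/31 + 1/31
= 28/31

28/31


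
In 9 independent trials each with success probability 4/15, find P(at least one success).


P(at least one) = 1 - P(none)
P(none) = (1 - 4/15)^9 = (11/15)^9 = 2357947691/38443359375
P(at least one) = 1 - 2357947691/38443359375 = 36085411684/38443359375

36085411684/38443359375


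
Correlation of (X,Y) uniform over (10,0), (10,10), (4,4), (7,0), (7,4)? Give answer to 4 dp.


Cov(X,Y) = 1.4400, Var(X) = 5.0400, Var(Y) = 13.4400
rho = Cov/(sqrt(VarX)*sqrt(VarY)) = 0.1750

0.1750


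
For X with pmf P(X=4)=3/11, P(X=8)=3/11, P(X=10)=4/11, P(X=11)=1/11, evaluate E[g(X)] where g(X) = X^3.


E[X^3] = sum(g(x)*P(x))
= 64*3/11 + 512*3/11 + 1000*4/11 + 1331*1/11
= 7059/11

7059/11


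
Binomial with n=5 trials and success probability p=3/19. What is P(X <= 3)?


P(X<=3) = P(X=0) + P(X=1) + P(X=2) + P(X=3)
= 1048576/2476099 + 983040/2476099 + 368640/2476099 + 69120/2476099
= 2469376/2476099

2469376/2476099


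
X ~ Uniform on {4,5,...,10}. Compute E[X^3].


E[X^3] = (1/7) * sum(x^3 for x=4..10)
= 2989/7 = 427

427


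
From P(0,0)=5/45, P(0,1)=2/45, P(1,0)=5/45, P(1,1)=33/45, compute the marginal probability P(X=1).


P(X=1) = P(1,0)+P(1,1) = 5/45 + 33/45 = 38/45

38/45


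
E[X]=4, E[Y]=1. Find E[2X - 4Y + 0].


E[2X - 4Y + 0] = 2*E[X] - 4*E[Y] + 0
= (2)*(4) + (-4)*(1) + (0)
= 8 - 4 + 0 = 4

4


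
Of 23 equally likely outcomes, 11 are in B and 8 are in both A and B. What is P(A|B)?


P(A|B) = P(A∩B)/P(B) = (8/23)/(11/23) = 8/11

8/11


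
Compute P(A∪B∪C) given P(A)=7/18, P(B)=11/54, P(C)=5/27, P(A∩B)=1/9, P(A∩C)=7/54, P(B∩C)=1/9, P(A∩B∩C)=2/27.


P(A∪B∪C) = P(A)+P(B)+P(C) - P(AB)-P(AC)-P(BC) + P(ABC)
= 7/18+11/54+5/27 - 1/9-7/54-1/9 + 2/27
= 1/2

1/2


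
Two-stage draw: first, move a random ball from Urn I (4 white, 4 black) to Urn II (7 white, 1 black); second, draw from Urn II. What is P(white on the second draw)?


P(transfer white) = 4/8 = 1/2; P(transfer black) = 1/2
If white transferred: Urn II has 8 white of 9, so P(white|white moved) = 8/9
If black transferred: Urn II has 7 white of 9, so P(white|black moved) = 7/9
By total probability: P(white) = 1/2*8/9 + 1/2*7/9 = 5/6

5/6


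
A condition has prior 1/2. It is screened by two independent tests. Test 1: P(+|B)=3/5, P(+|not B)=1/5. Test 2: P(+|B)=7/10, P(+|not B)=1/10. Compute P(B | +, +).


After test 1: P(+) = 3/5*1/2 + 1/5*1/2 = 2/5
P(B|+) = (3/10)/(2/5) = 3/4
After test 2 (use post1 as new prior): P(+) = 7/10*3/4 + 1/10*1/4 = 11/20
P(B|+,+) = (21/40)/(11/20) = 21/22

21/22


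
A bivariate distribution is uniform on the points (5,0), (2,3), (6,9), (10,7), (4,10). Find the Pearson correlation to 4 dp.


Cov(X,Y) = 2.6800, Var(X) = 7.0400, Var(Y) = 14.1600
rho = Cov/(sqrt(VarX)*sqrt(VarY)) = 0.2684

0.2684


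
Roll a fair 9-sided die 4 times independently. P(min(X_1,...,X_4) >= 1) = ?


P(min >= 1) = P(all X_i >= 1) = (P(X_1 >= 1))^4
= (9/9)^4 = 1^4 = 1

1


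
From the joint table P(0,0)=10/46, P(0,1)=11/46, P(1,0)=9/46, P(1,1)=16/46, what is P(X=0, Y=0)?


Read from table: P(X=0, Y=0) = 10/46 = 5/23

5/23


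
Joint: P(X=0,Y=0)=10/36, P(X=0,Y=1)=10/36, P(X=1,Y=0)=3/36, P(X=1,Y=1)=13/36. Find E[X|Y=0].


P(Y=0) = 13/36
E[X|Y=0] = (0*10 + 1*3)/13 = 3/13

3/13


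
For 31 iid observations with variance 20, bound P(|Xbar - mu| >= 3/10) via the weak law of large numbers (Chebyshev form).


Var(Xbar) = Var(X)/n = 20/31
Chebyshev: P(|Xbar-mu| >= 3/10) <= Var(Xbar)/(3/10)^2 = (20/31)/(9/100) = 2000/279
Bound exceeds 1, so trivial bound: 1

1


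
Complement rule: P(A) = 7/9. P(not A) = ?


P(A') = 1 - P(A) = 1 - 7/9 = 2/9

2/9


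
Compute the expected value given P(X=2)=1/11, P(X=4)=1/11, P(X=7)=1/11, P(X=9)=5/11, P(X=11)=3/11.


E[X] = sum(x * P(x))
= 2*1/11 + 4*1/11 + 7*1/11 + 9*5/11 + 11*3/11
= 91/11

91/11


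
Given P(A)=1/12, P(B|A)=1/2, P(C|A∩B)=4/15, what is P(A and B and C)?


P(A∩B∩C) = P(A) * P(B|A) * P(C|A∩B)
= 1/12 * 1/2 * 4/15
= 1/24 * 4/15 = 1/90

1/90


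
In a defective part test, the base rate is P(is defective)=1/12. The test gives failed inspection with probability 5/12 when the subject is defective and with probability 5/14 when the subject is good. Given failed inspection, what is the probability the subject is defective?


P(A) = P(A|B)P(B) + P(A|B')P(B') = 5/12*1/12 + 5/14*11/12 = 365/1008
P(B|A) = P(A|B)P(B)/P(A) = (5/144)/(365/1008) = 7/73

7/73


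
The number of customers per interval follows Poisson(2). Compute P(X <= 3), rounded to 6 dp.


P(X<=3) = e^(-2)*2^0/0! + e^(-2)*2^1/1! + e^(-2)*2^2/2! + e^(-2)*2^3/3!
≈ 0.1353352832 + 0.2706705665 + 0.2706705665 + 0.1804470443
= 0.8571234605
≈ 0.857123

0.857123


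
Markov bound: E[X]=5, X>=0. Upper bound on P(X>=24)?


Markov: P(X >= a) <= E[X]/a
P(X >= 24) <= 5/24

5/24


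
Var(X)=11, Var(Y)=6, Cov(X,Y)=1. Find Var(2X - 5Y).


Var(2X - 5Y) = 2^2*Var(X) + (-5)^2*Var(Y) + 2*2*(-5)*Cov(X,Y)
= 4*11 + 25*6 - 20*1
= 44 + 150 - 20 = 174

174


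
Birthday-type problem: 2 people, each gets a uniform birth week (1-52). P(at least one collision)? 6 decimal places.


P(all different) = prod((52-i)/52 for i=0..1) = 0.980769
P(at least one match) = 1 - 0.980769 = 0.019231

0.019231


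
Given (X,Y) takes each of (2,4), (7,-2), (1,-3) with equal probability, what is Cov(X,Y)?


E[X]=10/3, E[Y]=-1/3, E[XY]=-3
Cov(X,Y) = E[XY] - E[X]E[Y] = -3 - 10/3*-1/3 = -17/9

-17/9


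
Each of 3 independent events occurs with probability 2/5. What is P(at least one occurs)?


P(at least one) = 1 - P(none)
P(none) = (1 - 2/5)^3 = (3/5)^3 = 27/125
P(at least one) = 1 - 27/125 = 98/125

98/125


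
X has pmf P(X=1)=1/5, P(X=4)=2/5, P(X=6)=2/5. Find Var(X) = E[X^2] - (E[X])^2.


E[X] = 21/5, E[X^2] = 21
Var(X) = E[X^2] - (E[X])^2 = 21 - (21/5)^2 = 84/25

84/25


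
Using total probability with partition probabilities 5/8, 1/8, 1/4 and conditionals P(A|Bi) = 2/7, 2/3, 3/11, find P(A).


P(A) = P(A|B1)P(B1) + P(A|B2)P(B2) + P(A|B3)P(B3)
= 2/7*5/8 + 2/3*1/8 + 3/11*1/4
= 5/28 + 1/12 + 3/44 = 305/924

305/924


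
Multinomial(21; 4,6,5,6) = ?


21! = 51090942171709440000
Denominator: 4!=24 * 6!=720 * 5!=120 * 6!=720
Coefficient = 51090942171709440000 / 1492992000 = 34220506320

34220506320


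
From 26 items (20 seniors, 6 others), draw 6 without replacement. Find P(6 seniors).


P(X=6) = C(20,6)*C(6,0) / C(26,6)
= 38760*1 / 230230
= 38760/230230 = 3876/23023

3876/23023


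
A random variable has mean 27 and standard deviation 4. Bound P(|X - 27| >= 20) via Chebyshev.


k = 20/4 = 5
Chebyshev: P(|X-mu| >= k*sigma) <= 1/k^2 = 1/5^2 = 1/25

1/25


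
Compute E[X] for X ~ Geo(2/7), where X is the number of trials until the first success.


For geometric (trials until first success), E[X] = 1/p = 1/(2/7) = 7/2

7/2


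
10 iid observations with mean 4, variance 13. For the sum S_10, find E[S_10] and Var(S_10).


E[S_n] = n*mu = 10*4 = 40
Var(S_n) = n*sigma^2 = 10*13 = 130

E[S_10]=40, Var(S_10)=130


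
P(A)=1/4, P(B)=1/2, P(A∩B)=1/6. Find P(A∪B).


P(A∪B) = P(A) + P(B) - P(A∩B)
= 1/4 + 1/2 - 1/6 = 7/12

7/12


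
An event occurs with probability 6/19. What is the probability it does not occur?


P(A') = 1 - P(A) = 1 - 6/19 = 13/19

13/19


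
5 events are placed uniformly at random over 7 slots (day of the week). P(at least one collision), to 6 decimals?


P(all different) = prod((7-i)/7 for i=0..4) = 0.149938
P(at least one match) = 1 - 0.149938 = 0.850062

0.850062


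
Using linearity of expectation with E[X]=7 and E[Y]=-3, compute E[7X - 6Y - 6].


E[7X - 6Y - 6] = 7*E[X] - 6*E[Y] - 6
= (7)*(7) + (-6)*(-3) + (-6)
= 49 + 18 - 6 = 61

61


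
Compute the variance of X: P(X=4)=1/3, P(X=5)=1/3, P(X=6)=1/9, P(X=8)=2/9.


E[X] = 49/9, E[X^2] = 287/9
Var(X) = E[X^2] - (E[X])^2 = 287/9 - (49/9)^2 = 182/81

182/81


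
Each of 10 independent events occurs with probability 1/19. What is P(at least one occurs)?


P(at least one) = 1 - P(none)
P(none) = (1 - 1/19)^10 = (18/19)^10 = 3570467226624/6131066257801
P(at least one) = 1 - 3570467226624/6131066257801 = 2560599031177/6131066257801

2560599031177/6131066257801


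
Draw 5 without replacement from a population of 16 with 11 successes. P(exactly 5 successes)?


P(X=5) = C(11,5)*C(5,0) / C(16,5)
= 462*1 / 4368
= 462/4368 = 11/104

11/104


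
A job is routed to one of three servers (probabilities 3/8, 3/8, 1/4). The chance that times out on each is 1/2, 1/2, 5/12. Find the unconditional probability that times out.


P(A) = P(A|B1)P(B1) + P(A|B2)P(B2) + P(A|B3)P(B3)
= 1/2*3/8 + 1/2*3/8 + 5/12*1/4
= 3/16 + 3/16 + 5/48 = 23/48

23/48


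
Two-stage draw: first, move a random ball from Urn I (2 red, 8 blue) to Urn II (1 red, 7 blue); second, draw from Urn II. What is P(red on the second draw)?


P(transfer red) = 2/10 = 1/5; P(transfer blue) = 4/5
If red transferred: Urn II has 2 red of 9, so P(red|red moved) = 2/9
If blue transferred: Urn II has 1 red of 9, so P(red|blue moved) = 1/9
By total probability: P(red) = 1/5*2/9 + 4/5*1/9 = 2/15

2/15


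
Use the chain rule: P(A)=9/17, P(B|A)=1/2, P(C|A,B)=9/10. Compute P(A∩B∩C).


P(A∩B∩C) = P(A) * P(B|A) * P(C|A∩B)
= 9/17 * 1/2 * 9/10
= 9/34 * 9/10 = 81/340

81/340


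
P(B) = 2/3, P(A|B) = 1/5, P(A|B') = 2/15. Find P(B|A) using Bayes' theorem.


P(A) = P(A|B)P(B) + P(A|B')P(B') = 1/5*2/3 + 2/15*1/3 = 8/45
P(B|A) = P(A|B)P(B)/P(A) = (2/15)/(8/45) = 3/4

3/4


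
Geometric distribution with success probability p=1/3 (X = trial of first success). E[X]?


For geometric (trials until first success), E[X] = 1/p = 1/(1/3) = 3

3


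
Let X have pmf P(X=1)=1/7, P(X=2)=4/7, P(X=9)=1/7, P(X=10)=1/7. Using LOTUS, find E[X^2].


E[X^2] = sum(g(x)*P(x))
= 1*1/7 + 4*4/7 + 81*1/7 + 100*1/7
= 198/7

198/7


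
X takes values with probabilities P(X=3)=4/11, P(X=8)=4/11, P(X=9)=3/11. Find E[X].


E[X] = sum(x * P(x))
= 3*4/11 + 8*4/11 + 9*3/11
= 71/11

71/11


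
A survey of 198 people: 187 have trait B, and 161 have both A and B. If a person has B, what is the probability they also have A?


P(A|B) = P(A∩B)/P(B) = (161/198)/(187/198) = 161/187

161/187


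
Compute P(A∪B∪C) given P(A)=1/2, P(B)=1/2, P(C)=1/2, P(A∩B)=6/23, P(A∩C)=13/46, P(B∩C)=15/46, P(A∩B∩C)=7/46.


P(A∪B∪C) = P(A)+P(B)+P(C) - P(AB)-P(AC)-P(BC) + P(ABC)
= 1/2+1/2+1/2 - 6/23-13/46-15/46 + 7/46
= 18/23

18/23


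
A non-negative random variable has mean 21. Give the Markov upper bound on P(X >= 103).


Markov: P(X >= a) <= E[X]/a
P(X >= 103) <= 21/103

21/103


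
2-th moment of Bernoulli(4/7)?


For Bernoulli: X in {0,1}
E[X^2] = 0^2*(1-4/7) + 1^2*4/7 = 4/7

4/7


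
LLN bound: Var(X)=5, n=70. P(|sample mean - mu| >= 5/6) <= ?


Var(Xbar) = Var(X)/n = 5/70
Chebyshev: P(|Xbar-mu| >= 5/6) <= Var(Xbar)/(5/6)^2 = (1/14)/(25/36) = 18/175

18/175


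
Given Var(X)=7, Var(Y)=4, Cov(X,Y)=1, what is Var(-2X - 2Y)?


Var(-2X - 2Y) = (-2)^2*Var(X) + (-2)^2*Var(Y) + 2*(-2)*(-2)*Cov(X,Y)
= 4*7 + 4*4 + 8*1
= 28 + 16 + 8 = 52

52


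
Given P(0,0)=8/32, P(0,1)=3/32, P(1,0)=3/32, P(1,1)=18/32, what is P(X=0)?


P(X=0) = P(0,0)+P(0,1) = 8/32 + 3/32 = 11/32

11/32


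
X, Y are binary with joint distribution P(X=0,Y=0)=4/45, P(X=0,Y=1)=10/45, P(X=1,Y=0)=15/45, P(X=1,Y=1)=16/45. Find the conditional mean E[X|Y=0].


P(Y=0) = 19/45
E[X|Y=0] = (0*4 + 1*15)/19 = 15/19

15/19


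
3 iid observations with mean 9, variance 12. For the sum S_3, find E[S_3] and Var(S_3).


E[S_n] = n*mu = 3*9 = 27
Var(S_n) = n*sigma^2 = 3*12 = 36

E[S_3]=27, Var(S_3)=36


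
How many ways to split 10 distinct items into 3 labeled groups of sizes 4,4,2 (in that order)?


10! = 3628800
Denominator: 4!=24 * 4!=24 * 2!=2
Coefficient = 3628800 / 1152 = 3150

3150


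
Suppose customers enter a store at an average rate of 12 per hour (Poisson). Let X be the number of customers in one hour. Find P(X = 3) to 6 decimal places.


P(X=3) = e^(-12) * 12^3 / 3!
≈ 0.000006144212353 * 1728 / 6
≈ 0.001770

0.001770


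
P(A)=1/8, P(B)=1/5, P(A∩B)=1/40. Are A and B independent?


P(A)*P(B) = 1/8*1/5 = 1/40
P(A∩B) = 1/40, which equals P(A)P(B), so independent

Yes, A and B are independent


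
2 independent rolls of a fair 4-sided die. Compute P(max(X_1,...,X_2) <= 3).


P(max <= 3) = P(all X_i <= 3) = (P(X_1 <= 3))^2
= (3/4)^2 = 9/16

9/16


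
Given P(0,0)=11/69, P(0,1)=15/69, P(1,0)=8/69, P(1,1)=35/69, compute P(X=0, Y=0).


Read from table: P(X=0, Y=0) = 11/69

11/69


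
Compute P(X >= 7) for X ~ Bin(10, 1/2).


P(X>=7) = P(X=7) + P(X=8) + P(X=9) + P(X=10)
= 15/128 + 45/1024 + 5/512 + 1/1024
= 11/64

11/64


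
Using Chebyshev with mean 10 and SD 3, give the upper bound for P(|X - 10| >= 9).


k = 9/3 = 3
Chebyshev: P(|X-mu| >= k*sigma) <= 1/k^2 = 1/3^2 = 1/9

1/9


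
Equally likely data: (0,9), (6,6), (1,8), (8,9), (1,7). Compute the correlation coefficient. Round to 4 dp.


Cov(X,Y) = -0.3600, Var(X) = 10.1600, Var(Y) = 1.3600
rho = Cov/(sqrt(VarX)*sqrt(VarY)) = -0.0968

-0.0968


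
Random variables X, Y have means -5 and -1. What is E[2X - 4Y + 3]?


E[2X - 4Y + 3] = 2*E[X] - 4*E[Y] + 3
= (2)*(-5) + (-4)*(-1) + (3)
= -10 + 4 + 3 = -3

-3


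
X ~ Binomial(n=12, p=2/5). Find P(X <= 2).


P(X<=2) = P(X=0) + P(X=1) + P(X=2)
= 531441/244140625 + 4251528/244140625 + 15588936/244140625
= 4074381/48828125

4074381/48828125


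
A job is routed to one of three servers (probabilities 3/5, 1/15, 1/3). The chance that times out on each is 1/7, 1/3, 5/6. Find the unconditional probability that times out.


P(A) = P(A|B1)P(B1) + P(A|B2)P(B2) + P(A|B3)P(B3)
= 1/7*3/5 + 1/3*1/15 + 5/6*1/3
= 3/35 + 1/45 + 5/18 = 27/70

27/70


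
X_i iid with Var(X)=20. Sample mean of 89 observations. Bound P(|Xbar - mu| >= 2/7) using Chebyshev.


Var(Xbar) = Var(X)/n = 20/89
Chebyshev: P(|Xbar-mu| >= 2/7) <= Var(Xbar)/(2/7)^2 = (20/89)/(4/49) = 245/89
Bound exceeds 1, so trivial bound: 1

1


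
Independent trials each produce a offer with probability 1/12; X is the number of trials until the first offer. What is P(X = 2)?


P(X=2) = (1-p)^1 * p = (11/12)^1 * 1/12
= 11/12 * 1/12 = 11/144

11/144


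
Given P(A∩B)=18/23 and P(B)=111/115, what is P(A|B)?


P(A|B) = P(A∩B)/P(B) = (90/115)/(111/115) = 90/111 = 30/37

30/37


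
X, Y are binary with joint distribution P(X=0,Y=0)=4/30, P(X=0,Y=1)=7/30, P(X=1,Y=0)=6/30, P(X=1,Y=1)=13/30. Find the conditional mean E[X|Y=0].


P(Y=0) = 10/30
E[X|Y=0] = (0*4 + 1*6)/10 = 6/10 = 3/5

3/5


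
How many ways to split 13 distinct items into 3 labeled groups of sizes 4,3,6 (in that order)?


13! = 6227020800
Denominator: 4!=24 * 3!=6 * 6!=720
Coefficient = 6227020800 / 103680 = 60060

60060


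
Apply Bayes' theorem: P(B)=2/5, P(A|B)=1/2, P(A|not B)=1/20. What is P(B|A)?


P(A) = P(A|B)P(B) + P(A|B')P(B') = 1/2*2/5 + 1/20*3/5 = 23/100
P(B|A) = P(A|B)P(B)/P(A) = (1/5)/(23/100) = 20/23

20/23


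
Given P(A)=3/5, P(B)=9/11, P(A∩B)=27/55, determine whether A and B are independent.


P(A)*P(B) = 3/5*9/11 = 27/55
P(A∩B) = 27/55, which equals P(A)P(B), so independent

Yes, A and B are independent


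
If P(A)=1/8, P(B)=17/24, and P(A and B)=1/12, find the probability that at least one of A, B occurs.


P(A∪B) = P(A) + P(B) - P(A∩B)
= 1/8 + 17/24 - 1/12 = 3/4

3/4


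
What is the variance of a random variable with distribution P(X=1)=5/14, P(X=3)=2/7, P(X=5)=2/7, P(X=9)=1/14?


E[X] = 23/7, E[X^2] = 111/7
Var(X) = E[X^2] - (E[X])^2 = 111/7 - (23/7)^2 = 248/49

248/49


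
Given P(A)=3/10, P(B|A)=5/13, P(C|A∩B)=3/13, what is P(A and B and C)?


P(A∩B∩C) = P(A) * P(B|A) * P(C|A∩B)
= 3/10 * 5/13 * 3/13
= 3/26 * 3/13 = 9/338

9/338


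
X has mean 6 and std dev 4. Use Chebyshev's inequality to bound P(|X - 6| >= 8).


k = 8/4 = 2
Chebyshev: P(|X-mu| >= k*sigma) <= 1/k^2 = 1/2^2 = 1/4

1/4


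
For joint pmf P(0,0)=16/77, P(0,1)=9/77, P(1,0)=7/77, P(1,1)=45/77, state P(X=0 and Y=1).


Read from table: P(X=0, Y=1) = 9/77

9/77


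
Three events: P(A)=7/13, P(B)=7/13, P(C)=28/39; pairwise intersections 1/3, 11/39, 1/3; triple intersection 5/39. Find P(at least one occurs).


P(A∪B∪C) = P(A)+P(B)+P(C) - P(AB)-P(AC)-P(BC) + P(ABC)
= 7/13+7/13+28/39 - 1/3-11/39-1/3 + 5/39
= 38/39

38/39


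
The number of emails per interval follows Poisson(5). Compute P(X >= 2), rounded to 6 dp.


P(X>=2) = 1 - P(X<=1) = 1 - (e^(-5)*5^0/0! + e^(-5)*5^1/1!)
≈ 1 - (0.0067379470 + 0.0336897350)
= 1 - 0.0404276820 = 0.9595723180
≈ 0.959572

0.959572


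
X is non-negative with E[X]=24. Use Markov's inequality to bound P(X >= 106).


Markov: P(X >= a) <= E[X]/a
P(X >= 106) <= 24/106 = 12/53

12/53


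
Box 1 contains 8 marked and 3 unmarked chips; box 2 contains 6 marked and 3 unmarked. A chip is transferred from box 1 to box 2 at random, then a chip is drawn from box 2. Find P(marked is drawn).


P(transfer marked) = 8/11; P(transfer unmarked) = 3/11
If marked transferred: Urn II has 7 marked of 10, so P(marked|marked moved) = 7/10
If unmarked transferred: Urn II has 6 marked of 10, so P(marked|unmarked moved) = 3/5
By total probability: P(marked) = 8/11*7/10 + 3/11*3/5 = 37/55

37/55


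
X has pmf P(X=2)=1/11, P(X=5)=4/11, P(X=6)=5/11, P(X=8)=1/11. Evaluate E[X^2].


E[X^2] = sum(x^2 * P(x))
= 4*1/11 + 25*4/11 + 36*5/11 + 64*1/11
= 348/11

348/11


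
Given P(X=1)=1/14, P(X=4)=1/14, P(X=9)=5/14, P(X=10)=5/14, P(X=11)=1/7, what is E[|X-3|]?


E[|X-3|] = sum(g(x)*P(x))
= 2*1/14 + 1*1/14 + 6*5/14 + 7*5/14 + 8*1/7
= 6

6


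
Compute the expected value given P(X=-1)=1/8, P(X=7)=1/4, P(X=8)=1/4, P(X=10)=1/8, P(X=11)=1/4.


E[X] = sum(x * P(x))
= -1*1/8 + 7*1/4 + 8*1/4 + 10*1/8 + 11*1/4
= 61/8

61/8


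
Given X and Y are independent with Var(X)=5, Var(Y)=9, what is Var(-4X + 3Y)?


Independence => Cov(X,Y)=0
Var(-4X + 3Y) = (-4)^2*Var(X) + 3^2*Var(Y)
= 16*5 + 9*9 = 161

161


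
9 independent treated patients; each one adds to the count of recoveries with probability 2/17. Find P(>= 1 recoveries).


P(at least one) = 1 - P(none)
P(none) = (1 - 2/17)^9 = (15/17)^9 = 38443359375/118587876497
P(at least one) = 1 - 38443359375/118587876497 = 80144517122/118587876497

80144517122/118587876497


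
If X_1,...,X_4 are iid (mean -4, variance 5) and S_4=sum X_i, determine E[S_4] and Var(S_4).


E[S_n] = n*mu = 4*-4 = -16
Var(S_n) = n*sigma^2 = 4*5 = 20

E[S_4]=-16, Var(S_4)=20


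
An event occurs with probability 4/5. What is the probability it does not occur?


P(A') = 1 - P(A) = 1 - 4/5 = 1/5

1/5


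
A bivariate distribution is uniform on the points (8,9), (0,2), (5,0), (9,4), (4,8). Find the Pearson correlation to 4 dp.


Cov(X,Y) = 4.0800, Var(X) = 10.1600, Var(Y) = 11.8400
rho = Cov/(sqrt(VarX)*sqrt(VarY)) = 0.3720

0.3720


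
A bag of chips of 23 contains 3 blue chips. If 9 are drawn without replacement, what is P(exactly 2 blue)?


P(X=2) = C(3,2)*C(20,7) / C(23,9)
= 3*77520 / 817190
= 232560/817190 = 72/253

72/253


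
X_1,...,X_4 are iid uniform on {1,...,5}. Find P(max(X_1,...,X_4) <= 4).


P(max <= 4) = P(all X_i <= 4) = (P(X_1 <= 4))^4
= (4/5)^4 = 256/625

256/625


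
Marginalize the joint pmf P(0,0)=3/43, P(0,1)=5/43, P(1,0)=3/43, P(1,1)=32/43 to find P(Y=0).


P(Y=0) = P(0,0)+P(1,0) = 3/43 + 3/43 = 6/43

6/43


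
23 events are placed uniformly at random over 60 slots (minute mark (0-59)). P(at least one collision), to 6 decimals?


P(all different) = prod((60-i)/60 for i=0..22) = 0.007655
P(at least one match) = 1 - 0.007655 = 0.992345

0.992345


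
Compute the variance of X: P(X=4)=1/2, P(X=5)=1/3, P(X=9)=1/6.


E[X] = 31/6, E[X^2] = 179/6
Var(X) = E[X^2] - (E[X])^2 = 179/6 - (31/6)^2 = 113/36

113/36


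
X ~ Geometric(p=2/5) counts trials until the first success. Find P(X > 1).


P(X > 1) = P(first 1 trials all fail) = (1-p)^1 = (3/5)^1 = 3/5

3/5


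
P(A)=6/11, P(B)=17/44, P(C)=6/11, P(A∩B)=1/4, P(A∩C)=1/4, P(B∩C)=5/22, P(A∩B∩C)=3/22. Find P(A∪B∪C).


P(A∪B∪C) = P(A)+P(B)+P(C) - P(AB)-P(AC)-P(BC) + P(ABC)
= 6/11+17/44+6/11 - 1/4-1/4-5/22 + 3/22
= 39/44

39/44


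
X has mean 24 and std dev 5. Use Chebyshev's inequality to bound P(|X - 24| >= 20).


k = 20/5 = 4
Chebyshev: P(|X-mu| >= k*sigma) <= 1/k^2 = 1/4^2 = 1/16

1/16


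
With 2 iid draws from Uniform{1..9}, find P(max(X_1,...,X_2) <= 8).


P(max <= 8) = P(all X_i <= 8) = (P(X_1 <= 8))^2
= (8/9)^2 = 64/81

64/81


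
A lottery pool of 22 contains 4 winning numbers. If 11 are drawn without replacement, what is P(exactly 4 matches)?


P(X=4) = C(4,4)*C(18,7) / C(22,11)
= 1*31824 / 705432
= 31824/705432 = 6/133

6/133


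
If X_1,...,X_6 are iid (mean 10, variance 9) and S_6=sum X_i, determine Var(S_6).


By independence, Var(S_n) = n*Var(X_1) = 6*9 = 54

54


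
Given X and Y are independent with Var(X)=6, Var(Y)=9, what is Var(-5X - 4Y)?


Independence => Cov(X,Y)=0
Var(-5X - 4Y) = (-5)^2*Var(X) + (-4)^2*Var(Y)
= 25*6 + 16*9 = 294

294


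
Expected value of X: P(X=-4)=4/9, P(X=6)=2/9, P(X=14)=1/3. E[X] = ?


E[X] = sum(x * P(x))
= -4*4/9 + 6*2/9 + 14*1/3
= 38/9

38/9


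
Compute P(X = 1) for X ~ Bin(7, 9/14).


P(X=1) = C(7,1) * p^1 * (1-p)^6
= 7 * 9/14 * 15625/7529536
= 140625/15059072

140625/15059072


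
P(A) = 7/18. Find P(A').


P(A') = 1 - P(A) = 1 - 7/18 = 11/18

11/18


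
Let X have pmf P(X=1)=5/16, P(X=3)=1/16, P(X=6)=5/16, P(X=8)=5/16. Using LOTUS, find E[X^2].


E[X^2] = sum(g(x)*P(x))
= 1*5/16 + 9*1/16 + 36*5/16 + 64*5/16
= 257/8

257/8


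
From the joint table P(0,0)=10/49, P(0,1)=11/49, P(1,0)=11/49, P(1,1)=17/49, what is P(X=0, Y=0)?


Read from table: P(X=0, Y=0) = 10/49

10/49


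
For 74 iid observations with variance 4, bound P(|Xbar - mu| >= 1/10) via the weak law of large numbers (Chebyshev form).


Var(Xbar) = Var(X)/n = 4/74
Chebyshev: P(|Xbar-mu| >= 1/10) <= Var(Xbar)/(1/10)^2 = (2/37)/(1/100) = 200/37
Bound exceeds 1, so trivial bound: 1

1


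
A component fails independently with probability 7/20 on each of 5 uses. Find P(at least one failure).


P(at least one) = 1 - P(none)
P(none) = (1 - 7/20)^5 = (13/20)^5 = 371293/3200000
P(at least one) = 1 - 371293/3200000 = 2828707/3200000

2828707/3200000


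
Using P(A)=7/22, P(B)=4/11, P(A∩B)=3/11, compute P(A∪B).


P(A∪B) = P(A) + P(B) - P(A∩B)
= 7/22 + 4/11 - 3/11 = 9/22

9/22


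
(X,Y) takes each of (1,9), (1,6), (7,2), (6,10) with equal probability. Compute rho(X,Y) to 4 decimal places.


Cov(X,Y) = -3.0625, Var(X) = 7.6875, Var(Y) = 9.6875
rho = Cov/(sqrt(VarX)*sqrt(VarY)) = -0.3549

-0.3549


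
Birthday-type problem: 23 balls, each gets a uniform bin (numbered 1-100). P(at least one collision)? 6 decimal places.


P(all different) = prod((100-i)/100 for i=0..22) = 0.064282
P(at least one match) = 1 - 0.064282 = 0.935718

0.935718


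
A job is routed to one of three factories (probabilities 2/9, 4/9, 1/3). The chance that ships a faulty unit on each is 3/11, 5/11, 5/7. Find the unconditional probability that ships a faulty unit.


P(A) = P(A|B1)P(B1) + P(A|B2)P(B2) + P(A|B3)P(B3)
= 3/11*2/9 + 5/11*4/9 + 5/7*1/3
= 2/33 + 20/99 + 5/21 = 347/693

347/693


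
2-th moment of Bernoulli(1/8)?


For Bernoulli: X in {0,1}
E[X^2] = 0^2*(1-1/8) + 1^2*1/8 = 1/8

1/8


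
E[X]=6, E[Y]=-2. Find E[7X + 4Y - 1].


E[7X + 4Y - 1] = 7*E[X] + 4*E[Y] - 1
= (7)*(6) + (4)*(-2) + (-1)
= 42 - 8 - 1 = 33

33


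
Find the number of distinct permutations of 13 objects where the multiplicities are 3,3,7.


13! = 6227020800
Denominator: 3!=6 * 3!=6 * 7!=5040
Coefficient = 6227020800 / 181440 = 34320

34320


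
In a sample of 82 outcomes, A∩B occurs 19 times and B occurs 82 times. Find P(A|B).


P(A|B) = P(A∩B)/P(B) = (19/82)/(82/82) = 19/82

19/82


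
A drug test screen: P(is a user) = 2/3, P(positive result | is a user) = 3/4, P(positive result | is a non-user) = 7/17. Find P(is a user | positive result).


P(A) = P(A|B)P(B) + P(A|B')P(B') = 3/4*2/3 + 7/17*1/3 = 65/102
P(B|A) = P(A|B)P(B)/P(A) = (1/2)/(65/102) = 51/65

51/65


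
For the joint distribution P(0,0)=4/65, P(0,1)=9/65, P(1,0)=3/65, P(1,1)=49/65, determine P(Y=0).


P(Y=0) = P(0,0)+P(1,0) = 4/65 + 3/65 = 7/65

7/65


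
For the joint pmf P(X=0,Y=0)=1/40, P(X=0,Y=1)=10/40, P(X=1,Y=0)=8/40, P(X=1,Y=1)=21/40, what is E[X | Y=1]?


P(Y=1) = 31/40
E[X|Y=1] = (0*10 + 1*21)/31 = 21/31

21/31


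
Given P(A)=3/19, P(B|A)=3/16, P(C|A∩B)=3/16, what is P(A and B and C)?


P(A∩B∩C) = P(A) * P(B|A) * P(C|A∩B)
= 3/19 * 3/16 * 3/16
= 9/304 * 3/16 = 27/4864

27/4864


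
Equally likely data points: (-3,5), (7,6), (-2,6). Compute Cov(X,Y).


E[X]=2/3, E[Y]=17/3, E[XY]=5
Cov(X,Y) = E[XY] - E[X]E[Y] = 5 - 2/3*17/3 = 11/9

11/9


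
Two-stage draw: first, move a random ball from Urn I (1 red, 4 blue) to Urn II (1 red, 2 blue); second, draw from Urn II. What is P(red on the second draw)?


P(transfer red) = 1/5; P(transfer blue) = 4/5
If red transferred: Urn II has 2 red of 4, so P(red|red moved) = 1/2
If blue transferred: Urn II has 1 red of 4, so P(red|blue moved) = 1/4
By total probability: P(red) = 1/5*1/2 + 4/5*1/4 = 3/10

3/10


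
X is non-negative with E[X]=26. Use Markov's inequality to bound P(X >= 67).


Markov: P(X >= a) <= E[X]/a
P(X >= 67) <= 26/67

26/67


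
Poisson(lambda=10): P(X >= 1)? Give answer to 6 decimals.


P(X>=1) = 1 - P(X<=0) = 1 - (e^(-10)*10^0/0!)
≈ 1 - 0.0000453999 = 0.9999546001
≈ 0.999955

0.999955


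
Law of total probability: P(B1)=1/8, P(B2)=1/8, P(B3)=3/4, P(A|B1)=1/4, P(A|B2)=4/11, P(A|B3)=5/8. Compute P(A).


P(A) = P(A|B1)P(B1) + P(A|B2)P(B2) + P(A|B3)P(B3)
= 1/4*1/8 + 4/11*1/8 + 5/8*3/4
= 1/32 + 1/22 + 15/32 = 6/11

6/11


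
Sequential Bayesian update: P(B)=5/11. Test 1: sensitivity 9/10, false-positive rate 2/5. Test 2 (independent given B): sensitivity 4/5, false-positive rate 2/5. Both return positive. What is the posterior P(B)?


After test 1: P(+) = 9/10*5/11 + 2/5*6/11 = 69/110
P(B|+) = (9/22)/(69/110) = 15/23
After test 2 (use post1 as new prior): P(+) = 4/5*15/23 + 2/5*8/23 = 76/115
P(B|+,+) = (12/23)/(76/115) = 15/19

15/19


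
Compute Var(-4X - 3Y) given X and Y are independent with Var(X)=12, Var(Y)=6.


Independence => Cov(X,Y)=0
Var(-4X - 3Y) = (-4)^2*Var(X) + (-3)^2*Var(Y)
= 16*12 + 9*6 = 246

246


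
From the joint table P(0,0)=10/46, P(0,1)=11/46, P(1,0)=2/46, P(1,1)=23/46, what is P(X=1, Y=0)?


Read from table: P(X=1, Y=0) = 2/46 = 1/23

1/23


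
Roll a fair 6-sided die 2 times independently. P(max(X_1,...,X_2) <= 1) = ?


P(max <= 1) = P(all X_i <= 1) = (P(X_1 <= 1))^2
= (1/6)^2 = 1/36

1/36


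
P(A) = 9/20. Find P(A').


P(A') = 1 - P(A) = 1 - 9/20 = 11/20

11/20


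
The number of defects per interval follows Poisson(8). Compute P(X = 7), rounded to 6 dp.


P(X=7) = e^(-8) * 8^7 / 7!
≈ 0.0003354626279 * 2097152 / 5040
≈ 0.139587

0.139587


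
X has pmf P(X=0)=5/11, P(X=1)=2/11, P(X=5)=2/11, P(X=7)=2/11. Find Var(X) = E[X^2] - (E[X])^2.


E[X] = 26/11, E[X^2] = 150/11
Var(X) = E[X^2] - (E[X])^2 = 150/11 - (26/11)^2 = 974/121

974/121


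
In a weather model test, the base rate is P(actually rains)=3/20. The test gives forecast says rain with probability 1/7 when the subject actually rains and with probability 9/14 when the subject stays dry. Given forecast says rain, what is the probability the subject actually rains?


P(A) = P(A|B)P(B) + P(A|B')P(B') = 1/7*3/20 + 9/14*17/20 = 159/280
P(B|A) = P(A|B)P(B)/P(A) = (3/140)/(159/280) = 2/53

2/53


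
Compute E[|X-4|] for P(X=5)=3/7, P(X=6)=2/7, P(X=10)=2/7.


E[|X-4|] = sum(g(x)*P(x))
= 1*3/7 + 2*2/7 + 6*2/7
= 19/7

19/7


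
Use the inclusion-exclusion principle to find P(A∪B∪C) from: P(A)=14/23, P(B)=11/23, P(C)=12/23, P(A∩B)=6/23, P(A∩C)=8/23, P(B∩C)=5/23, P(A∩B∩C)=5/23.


P(A∪B∪C) = P(A)+P(B)+P(C) - P(AB)-P(AC)-P(BC) + P(ABC)
= 14/23+11/23+12/23 - 6/23-8/23-5/23 + 5/23
= 1

1


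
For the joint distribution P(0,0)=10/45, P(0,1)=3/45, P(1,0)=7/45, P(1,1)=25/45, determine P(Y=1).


P(Y=1) = P(0,1)+P(1,1) = 3/45 + 25/45 = 28/45

28/45


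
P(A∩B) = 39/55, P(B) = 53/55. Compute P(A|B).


P(A|B) = P(A∩B)/P(B) = (39/55)/(53/55) = 39/53

39/53


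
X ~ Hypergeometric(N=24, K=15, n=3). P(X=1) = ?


P(X=1) = C(15,1)*C(9,2) / C(24,3)
= 15*36 / 2024
= 540/2024 = 135/506

135/506


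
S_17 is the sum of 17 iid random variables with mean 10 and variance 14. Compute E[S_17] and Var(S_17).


E[S_n] = n*mu = 17*10 = 170
Var(S_n) = n*sigma^2 = 17*14 = 238

E[S_17]=170, Var(S_17)=238


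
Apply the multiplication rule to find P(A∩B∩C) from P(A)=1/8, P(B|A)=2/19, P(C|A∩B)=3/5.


P(A∩B∩C) = P(A) * P(B|A) * P(C|A∩B)
= 1/8 * 2/19 * 3/5
= 1/76 * 3/5 = 3/380

3/380


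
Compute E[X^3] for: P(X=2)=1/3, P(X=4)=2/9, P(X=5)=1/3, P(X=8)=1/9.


E[X^3] = sum(x^3 * P(x))
= 8*1/3 + 64*2/9 + 125*1/3 + 512*1/9
= 1039/9

1039/9


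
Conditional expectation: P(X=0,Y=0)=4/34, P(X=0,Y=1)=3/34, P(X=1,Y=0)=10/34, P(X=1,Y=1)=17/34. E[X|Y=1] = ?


P(Y=1) = 20/34
E[X|Y=1] = (0*3 + 1*17)/20 = 17/20

17/20


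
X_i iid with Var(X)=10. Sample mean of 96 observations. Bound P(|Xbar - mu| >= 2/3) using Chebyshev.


Var(Xbar) = Var(X)/n = 10/96
Chebyshev: P(|Xbar-mu| >= 2/3) <= Var(Xbar)/(2/3)^2 = (5/48)/(4/9) = 15/64

15/64


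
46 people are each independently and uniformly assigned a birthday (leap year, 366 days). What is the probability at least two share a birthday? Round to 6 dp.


P(all different) = prod((366-i)/366 for i=0..45) = 0.052187
P(at least one match) = 1 - 0.052187 = 0.947813

0.947813


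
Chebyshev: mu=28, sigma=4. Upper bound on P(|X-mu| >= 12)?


k = 12/4 = 3
Chebyshev: P(|X-mu| >= k*sigma) <= 1/k^2 = 1/3^2 = 1/9

1/9


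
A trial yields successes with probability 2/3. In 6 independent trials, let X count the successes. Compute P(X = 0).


P(X=0) = C(6,0) * p^0 * (1-p)^6
= 1 * 1 * 1/729
= 1/729

1/729


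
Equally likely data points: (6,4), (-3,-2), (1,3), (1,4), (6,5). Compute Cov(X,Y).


E[X]=11/5, E[Y]=14/5, E[XY]=67/5
Cov(X,Y) = E[XY] - E[X]E[Y] = 67/5 - 11/5*14/5 = 181/25

181/25


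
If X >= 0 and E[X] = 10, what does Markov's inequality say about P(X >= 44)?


Markov: P(X >= a) <= E[X]/a
P(X >= 44) <= 10/44 = 5/22

5/22


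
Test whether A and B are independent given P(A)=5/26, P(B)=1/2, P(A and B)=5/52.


P(A)*P(B) = 5/26*1/2 = 5/52
P(A∩B) = 5/52, which equals P(A)P(B), so independent

Yes, A and B are independent


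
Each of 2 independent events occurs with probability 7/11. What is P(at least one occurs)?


P(at least one) = 1 - P(none)
P(none) = (1 - 7/11)^2 = (4/11)^2 = 16/121
P(at least one) = 1 - 16/121 = 105/121

105/121


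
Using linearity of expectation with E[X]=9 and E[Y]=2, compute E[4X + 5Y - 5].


E[4X + 5Y - 5] = 4*E[X] + 5*E[Y] - 5
= (4)*(9) + (5)*(2) + (-5)
= 36 + 10 - 5 = 41

41


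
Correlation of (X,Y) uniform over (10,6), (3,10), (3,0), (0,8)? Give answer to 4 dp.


Cov(X,Y) = -1.5000, Var(X) = 13.5000, Var(Y) = 14.0000
rho = Cov/(sqrt(VarX)*sqrt(VarY)) = -0.1091

-0.1091


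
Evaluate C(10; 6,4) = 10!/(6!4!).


10! = 3628800
Denominator: 6!=720 * 4!=24
Coefficient = 3628800 / 17280 = 210

210


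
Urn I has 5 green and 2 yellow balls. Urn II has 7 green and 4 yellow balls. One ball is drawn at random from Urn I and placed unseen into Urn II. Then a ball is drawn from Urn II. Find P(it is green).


P(transfer green) = 5/7; P(transfer yellow) = 2/7
If green transferred: Urn II has 8 green of 12, so P(green|green moved) = 2/3
If yellow transferred: Urn II has 7 green of 12, so P(green|yellow moved) = 7/12
By total probability: P(green) = 5/7*2/3 + 2/7*7/12 = 9/14

9/14


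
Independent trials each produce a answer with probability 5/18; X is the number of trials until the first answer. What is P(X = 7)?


P(X=7) = (1-p)^6 * p = (13/18)^6 * 5/18
= 4826809/34012224 * 5/18 = 24134045/612220032

24134045/612220032


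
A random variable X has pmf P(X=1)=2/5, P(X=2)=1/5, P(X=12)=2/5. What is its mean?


E[X] = sum(x * P(x))
= 1*2/5 + 2*1/5 + 12*2/5
= 28/5

28/5


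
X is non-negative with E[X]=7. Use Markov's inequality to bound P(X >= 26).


Markov: P(X >= a) <= E[X]/a
P(X >= 26) <= 7/26

7/26


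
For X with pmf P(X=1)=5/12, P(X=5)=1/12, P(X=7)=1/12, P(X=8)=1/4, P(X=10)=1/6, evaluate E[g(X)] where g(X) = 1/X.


E[1/X] = sum(g(x)*P(x))
= 1*5/12 + 1/5*1/12 + 1/7*1/12 + 1/8*1/4 + 1/10*1/6
= 1657/3360

1657/3360


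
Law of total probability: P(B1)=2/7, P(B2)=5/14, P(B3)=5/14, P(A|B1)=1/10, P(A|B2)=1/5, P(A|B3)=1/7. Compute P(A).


P(A) = P(A|B1)P(B1) + P(A|B2)P(B2) + P(A|B3)P(B3)
= 1/10*2/7 + 1/5*5/14 + 1/7*5/14
= 1/35 + 1/14 + 5/98 = 37/245

37/245


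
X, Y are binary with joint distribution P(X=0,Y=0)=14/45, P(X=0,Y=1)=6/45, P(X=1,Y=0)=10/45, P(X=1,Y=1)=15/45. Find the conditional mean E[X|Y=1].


P(Y=1) = 21/45
E[X|Y=1] = (0*6 + 1*15)/21 = 15/21 = 5/7

5/7


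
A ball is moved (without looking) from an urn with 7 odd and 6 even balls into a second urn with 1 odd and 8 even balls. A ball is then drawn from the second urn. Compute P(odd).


P(transfer odd) = 7/13; P(transfer even) = 6/13
If odd transferred: Urn II has 2 odd of 10, so P(odd|odd moved) = 1/5
If even transferred: Urn II has 1 odd of 10, so P(odd|even moved) = 1/10
By total probability: P(odd) = 7/13*1/5 + 6/13*1/10 = 2/13

2/13


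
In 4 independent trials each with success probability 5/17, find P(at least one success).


P(at least one) = 1 - P(none)
P(none) = (1 - 5/17)^4 = (12/17)^4 = 20736/83521
P(at least one) = 1 - 20736/83521 = 62785/83521

62785/83521


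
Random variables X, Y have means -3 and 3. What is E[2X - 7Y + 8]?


E[2X - 7Y + 8] = 2*E[X] - 7*E[Y] + 8
= (2)*(-3) + (-7)*(3) + (8)
= -6 - 21 + 8 = -19

-19


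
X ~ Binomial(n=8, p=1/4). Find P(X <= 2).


P(X<=2) = P(X=0) + P(X=1) + P(X=2)
= 6561/65536 + 2187/8192 + 5103/16384
= 44469/65536

44469/65536


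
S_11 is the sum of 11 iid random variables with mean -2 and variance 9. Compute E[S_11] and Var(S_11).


E[S_n] = n*mu = 11*-2 = -22
Var(S_n) = n*sigma^2 = 11*9 = 99

E[S_11]=-22, Var(S_11)=99
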